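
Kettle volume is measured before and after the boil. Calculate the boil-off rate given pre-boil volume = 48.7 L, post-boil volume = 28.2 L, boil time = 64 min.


rate = (V_pre − V_post) / (t_min/60)
rate = (48.7 − 28.2) / (64/60)

19.2188 L/hr


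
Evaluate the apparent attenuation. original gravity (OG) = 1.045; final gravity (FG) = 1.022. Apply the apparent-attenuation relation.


AA = (OG − FG)/(OG − 1) · 100
AA = (1.045 − 1.022)/(1.045 − 1) · 100

51.1111 %


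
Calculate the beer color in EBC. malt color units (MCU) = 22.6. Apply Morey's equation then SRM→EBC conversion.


SRM = 1.4922·MCU^0.6859;  EBC = SRM·1.97
SRM = 1.4922·22.6^0.6859 = 12.6651
EBC = 12.6651·1.97

24.9503 EBC


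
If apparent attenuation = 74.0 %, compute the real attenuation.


RA = AA · 0.8192
RA = 74.0 · 0.8192

60.6208 %


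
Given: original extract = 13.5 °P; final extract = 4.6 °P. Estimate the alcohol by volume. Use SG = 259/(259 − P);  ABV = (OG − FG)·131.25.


OG = 259/(259 − 13.5) = 1.0550
FG = 259/(259 − 4.6) = 1.0181
ABV = (1.0550 − 1.0181)·131.25

4.8442 % ABV


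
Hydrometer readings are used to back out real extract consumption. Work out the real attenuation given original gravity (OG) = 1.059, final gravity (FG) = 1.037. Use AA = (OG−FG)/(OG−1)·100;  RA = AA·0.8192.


AA = (1.059 − 1.037)/(1.059 − 1)·100 = 37.2881
RA = 37.2881·0.8192

30.5464 %


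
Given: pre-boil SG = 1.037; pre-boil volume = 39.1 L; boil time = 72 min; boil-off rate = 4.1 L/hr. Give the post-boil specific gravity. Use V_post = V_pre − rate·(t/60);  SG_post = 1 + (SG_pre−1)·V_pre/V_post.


V_post = 39.1 − 4.1·(72/60) = 34.1800
SG_post = 1 + (1.037 − 1)·39.1/34.1800

1.0423


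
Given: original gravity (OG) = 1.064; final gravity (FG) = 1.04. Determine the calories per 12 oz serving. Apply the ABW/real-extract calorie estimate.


ABW = (OG−FG)·131.25·0.79/FG;  °P = 259 − 259/SG (for OG→OE and FG→AE);  RE = 0.1808·OE + 0.8192·AE;  Cal = (6.9·ABW + 4·(RE−0.1))·FG·3.55
ABW = (1.064 − 1.04)·131.25·0.79/1.04 = 2.3928
OE = 259 − 259/1.064 = 15.5789 °P
AE = 259 − 259/1.04 = 9.9615 °P
RE = 0.1808·15.5789 + 0.8192·9.9615 = 10.9772 °P
Cal = (6.9·2.3928 + 4·(10.9772−0.1))·1.04·3.55

221.5898 kcal


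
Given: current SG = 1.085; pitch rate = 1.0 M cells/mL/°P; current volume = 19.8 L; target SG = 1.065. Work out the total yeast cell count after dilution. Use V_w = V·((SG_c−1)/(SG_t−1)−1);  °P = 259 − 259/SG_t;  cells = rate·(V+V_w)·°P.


V_w = 19.8·((1.085−1)/(1.065−1)−1) = 6.0923
V_final = 19.8 + 6.0923 = 25.8923
°P = 259 − 259/1.065 = 15.8075
cells = 1.0·25.8923·15.8075

409.2930 billion cells


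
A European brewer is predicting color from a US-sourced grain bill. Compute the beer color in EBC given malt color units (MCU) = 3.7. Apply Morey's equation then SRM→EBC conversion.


SRM = 1.4922·MCU^0.6859;  EBC = SRM·1.97
SRM = 1.4922·3.7^0.6859 = 3.6606
EBC = 3.6606·1.97

7.2115 EBC


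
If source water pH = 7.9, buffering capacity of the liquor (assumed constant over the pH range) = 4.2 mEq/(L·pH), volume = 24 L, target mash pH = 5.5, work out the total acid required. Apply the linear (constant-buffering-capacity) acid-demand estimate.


acid = buffering capacity · (pH_source − pH_target) · V
acid = 4.2 · (7.9 − 5.5) · 24

241.9200 mEq


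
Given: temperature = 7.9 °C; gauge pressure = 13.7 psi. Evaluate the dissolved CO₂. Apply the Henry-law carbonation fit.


vols = (P + 14.695)·(0.01821 + 0.09011·e^(−0.04·T))
vols = (13.7 + 14.695)·(0.01821 + 0.09011·e^(−0.04·7.9))

2.3825 volumes


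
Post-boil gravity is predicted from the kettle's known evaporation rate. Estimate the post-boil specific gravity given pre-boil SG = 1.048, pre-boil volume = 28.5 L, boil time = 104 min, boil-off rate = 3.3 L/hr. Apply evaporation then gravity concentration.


V_post = V_pre − rate·(t/60);  SG_post = 1 + (SG_pre−1)·V_pre/V_post
V_post = 28.5 − 3.3·(104/60) = 22.7800
SG_post = 1 + (1.048 − 1)·28.5/22.7800

1.0601


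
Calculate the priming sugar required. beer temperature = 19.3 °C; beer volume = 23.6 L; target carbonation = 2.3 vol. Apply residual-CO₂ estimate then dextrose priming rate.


residual = 14.695·(0.01821 + 0.09011·e^(−0.04·T));  sugar = (target − residual)·4.0·V
residual = 14.695·(0.01821 + 0.09011·e^(−0.04·19.3)) = 0.8795
sugar = (2.3 − 0.8795)·4.0·23.6

134.0973 g


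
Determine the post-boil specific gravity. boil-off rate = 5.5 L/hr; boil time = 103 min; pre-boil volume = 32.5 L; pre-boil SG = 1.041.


V_post = V_pre − rate·(t/60);  SG_post = 1 + (SG_pre−1)·V_pre/V_post
V_post = 32.5 − 5.5·(103/60) = 23.0583
SG_post = 1 + (1.041 − 1)·32.5/23.0583

1.0578


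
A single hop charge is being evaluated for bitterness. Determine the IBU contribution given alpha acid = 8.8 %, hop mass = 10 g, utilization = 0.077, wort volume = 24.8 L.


IBU = (α/100)·mass·U·1000 / V
IBU = (8.8/100)·10·0.077·1000 / 24.8

2.7323 IBU


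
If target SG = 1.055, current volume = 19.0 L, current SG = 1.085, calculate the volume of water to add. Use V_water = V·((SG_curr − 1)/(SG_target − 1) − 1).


V_water = 19.0·((1.085 − 1)/(1.055 − 1) − 1)

10.3636 L


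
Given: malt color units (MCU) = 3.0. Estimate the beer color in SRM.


SRM = 1.4922 · MCU^0.6859
SRM = 1.4922 · 3.0^0.6859

3.1702 SRM


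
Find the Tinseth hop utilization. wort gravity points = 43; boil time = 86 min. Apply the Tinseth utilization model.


U = 1.65·0.000125^(GP/1000) · (1 − e^(−0.04·t))/4.15
bigness = 1.65·0.000125^(43/1000) = 1.1211
boil_factor = (1 − e^(−0.04·86))/4.15 = 0.2332
U = 1.1211 · 0.2332

0.2615


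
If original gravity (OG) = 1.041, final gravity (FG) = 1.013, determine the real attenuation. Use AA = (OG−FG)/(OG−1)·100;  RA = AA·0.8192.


AA = (1.041 − 1.013)/(1.041 − 1)·100 = 68.2927
RA = 68.2927·0.8192

55.9454 %


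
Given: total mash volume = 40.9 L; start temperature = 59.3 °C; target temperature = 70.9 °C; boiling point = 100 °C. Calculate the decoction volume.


V_dec = V_total·(T_target − T_start)/(T_boil − T_start)
V_dec = 40.9·(70.9 − 59.3)/(100 − 59.3)

11.6570 L


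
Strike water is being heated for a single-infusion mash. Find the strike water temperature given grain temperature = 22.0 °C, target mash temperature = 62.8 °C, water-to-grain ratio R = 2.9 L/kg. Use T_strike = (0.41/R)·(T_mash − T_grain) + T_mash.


T_strike = (0.41/2.9)·(62.8 − 22.0) + 62.8

68.5683 °C


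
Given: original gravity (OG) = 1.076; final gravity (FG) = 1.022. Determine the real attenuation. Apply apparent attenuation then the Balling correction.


AA = (OG−FG)/(OG−1)·100;  RA = AA·0.8192
AA = (1.076 − 1.022)/(1.076 − 1)·100 = 71.0526
RA = 71.0526·0.8192

58.2063 %


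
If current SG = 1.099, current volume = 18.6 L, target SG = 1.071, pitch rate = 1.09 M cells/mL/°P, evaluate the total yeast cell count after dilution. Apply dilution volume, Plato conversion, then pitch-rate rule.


V_w = V·((SG_c−1)/(SG_t−1)−1);  °P = 259 − 259/SG_t;  cells = rate·(V+V_w)·°P
V_w = 18.6·((1.099−1)/(1.071−1)−1) = 7.3352
V_final = 18.6 + 7.3352 = 25.9352
°P = 259 − 259/1.071 = 17.1699
cells = 1.09·25.9352·17.1699

485.3834 billion cells


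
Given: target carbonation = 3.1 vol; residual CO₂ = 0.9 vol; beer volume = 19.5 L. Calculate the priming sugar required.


sugar = (target − residual)·4.0·V
sugar = (3.1 − 0.9)·4.0·19.5

171.6000 g


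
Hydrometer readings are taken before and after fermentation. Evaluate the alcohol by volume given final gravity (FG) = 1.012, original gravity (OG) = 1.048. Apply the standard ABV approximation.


ABV = (OG − FG) · 131.25
ABV = (1.048 − 1.012) · 131.25

4.7250 % ABV


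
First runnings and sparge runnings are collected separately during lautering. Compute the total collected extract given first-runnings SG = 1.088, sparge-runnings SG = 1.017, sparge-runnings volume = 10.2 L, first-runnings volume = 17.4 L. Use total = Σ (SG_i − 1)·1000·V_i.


first = (1.088 − 1)·1000·17.4 = 1531.2000
sparge = (1.017 − 1)·1000·10.2 = 173.4000
total = 1531.2000 + 173.4000

1704.6000 gravity·L


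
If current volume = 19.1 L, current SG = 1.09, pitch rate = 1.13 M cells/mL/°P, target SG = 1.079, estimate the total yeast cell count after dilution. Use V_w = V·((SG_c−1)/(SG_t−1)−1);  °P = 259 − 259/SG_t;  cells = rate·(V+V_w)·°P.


V_w = 19.1·((1.09−1)/(1.079−1)−1) = 2.6595
V_final = 19.1 + 2.6595 = 21.7595
°P = 259 − 259/1.079 = 18.9629
cells = 1.13·21.7595·18.9629

466.2648 billion cells


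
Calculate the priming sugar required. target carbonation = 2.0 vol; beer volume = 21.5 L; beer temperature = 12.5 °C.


residual = 14.695·(0.01821 + 0.09011·e^(−0.04·T));  sugar = (target − residual)·4.0·V
residual = 14.695·(0.01821 + 0.09011·e^(−0.04·12.5)) = 1.0707
sugar = (2.0 − 1.0707)·4.0·21.5

79.9161 g


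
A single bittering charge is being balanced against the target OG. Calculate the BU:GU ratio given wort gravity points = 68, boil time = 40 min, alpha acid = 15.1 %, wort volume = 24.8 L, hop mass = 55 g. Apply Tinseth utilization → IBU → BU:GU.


U = 1.65·0.000125^(GP/1000)·(1−e^(−0.04t))/4.15;  IBU = (α/100)·m·U·1000/V;  BU:GU = IBU/GP
U = 1.65·0.000125^(68/1000)·(1−e^(−0.04·40))/4.15 = 0.1722
IBU = (15.1/100)·55·0.1722·1000/24.8 = 57.6730
BU:GU = 57.6730/68

0.8481


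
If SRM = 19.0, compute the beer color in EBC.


EBC = SRM · 1.97
EBC = 19.0 · 1.97

37.4300 EBC


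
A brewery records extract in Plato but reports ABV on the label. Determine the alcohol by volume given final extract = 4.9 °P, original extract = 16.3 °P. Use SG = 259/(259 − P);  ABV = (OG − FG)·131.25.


OG = 259/(259 − 16.3) = 1.0672
FG = 259/(259 − 4.9) = 1.0193
ABV = (1.0672 − 1.0193)·131.25

6.2839 % ABV


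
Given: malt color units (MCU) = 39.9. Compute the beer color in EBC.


SRM = 1.4922·MCU^0.6859;  EBC = SRM·1.97
SRM = 1.4922·39.9^0.6859 = 18.7040
EBC = 18.7040·1.97

36.8469 EBC


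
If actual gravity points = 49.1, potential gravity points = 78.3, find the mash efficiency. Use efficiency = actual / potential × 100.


efficiency = 49.1 / 78.3 × 100

62.7075 %


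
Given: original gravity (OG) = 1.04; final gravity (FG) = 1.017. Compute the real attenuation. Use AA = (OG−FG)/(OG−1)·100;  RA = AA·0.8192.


AA = (1.04 − 1.017)/(1.04 − 1)·100 = 57.5000
RA = 57.5000·0.8192

47.1040 %


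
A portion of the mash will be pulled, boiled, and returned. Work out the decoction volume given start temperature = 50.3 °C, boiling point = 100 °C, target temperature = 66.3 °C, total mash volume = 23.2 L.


V_dec = V_total·(T_target − T_start)/(T_boil − T_start)
V_dec = 23.2·(66.3 − 50.3)/(100 − 50.3)

7.4688 L


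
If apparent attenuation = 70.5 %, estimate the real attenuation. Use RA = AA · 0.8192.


RA = 70.5 · 0.8192

57.7536 %


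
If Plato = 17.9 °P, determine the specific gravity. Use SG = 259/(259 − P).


SG = 259/(259 − 17.9)

1.0742


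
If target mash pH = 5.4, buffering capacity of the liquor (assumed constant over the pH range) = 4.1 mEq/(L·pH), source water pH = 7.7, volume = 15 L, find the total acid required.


acid = buffering capacity · (pH_source − pH_target) · V
acid = 4.1 · (7.7 − 5.4) · 15

141.4500 mEq


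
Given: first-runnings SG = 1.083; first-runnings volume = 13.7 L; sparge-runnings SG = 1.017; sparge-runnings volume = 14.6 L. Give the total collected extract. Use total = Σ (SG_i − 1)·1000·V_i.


first = (1.083 − 1)·1000·13.7 = 1137.1000
sparge = (1.017 − 1)·1000·14.6 = 248.2000
total = 1137.1000 + 248.2000

1385.3000 gravity·L


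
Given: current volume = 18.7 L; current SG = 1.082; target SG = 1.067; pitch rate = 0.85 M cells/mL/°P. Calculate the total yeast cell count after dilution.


V_w = V·((SG_c−1)/(SG_t−1)−1);  °P = 259 − 259/SG_t;  cells = rate·(V+V_w)·°P
V_w = 18.7·((1.082−1)/(1.067−1)−1) = 4.1866
V_final = 18.7 + 4.1866 = 22.8866
°P = 259 − 259/1.067 = 16.2634
cells = 0.85·22.8866·16.2634

316.3805 billion cells


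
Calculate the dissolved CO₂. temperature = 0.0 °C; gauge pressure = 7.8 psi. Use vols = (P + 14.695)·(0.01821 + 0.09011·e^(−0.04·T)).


vols = (7.8 + 14.695)·(0.01821 + 0.09011·e^(−0.04·0.0))

2.4367 volumes


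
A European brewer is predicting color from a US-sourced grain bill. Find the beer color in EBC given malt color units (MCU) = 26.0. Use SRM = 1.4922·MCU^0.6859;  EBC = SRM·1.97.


SRM = 1.4922·26.0^0.6859 = 13.9430
EBC = 13.9430·1.97

27.4678 EBC


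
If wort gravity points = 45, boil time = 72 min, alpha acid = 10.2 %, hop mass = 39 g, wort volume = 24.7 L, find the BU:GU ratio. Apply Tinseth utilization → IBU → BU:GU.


U = 1.65·0.000125^(GP/1000)·(1−e^(−0.04t))/4.15;  IBU = (α/100)·m·U·1000/V;  BU:GU = IBU/GP
U = 1.65·0.000125^(45/1000)·(1−e^(−0.04·72))/4.15 = 0.2504
IBU = (10.2/100)·39·0.2504·1000/24.7 = 40.3343
BU:GU = 40.3343/45

0.8963


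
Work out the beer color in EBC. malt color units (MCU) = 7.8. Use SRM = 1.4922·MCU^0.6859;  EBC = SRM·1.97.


SRM = 1.4922·7.8^0.6859 = 6.1054
EBC = 6.1054·1.97

12.0277 EBC


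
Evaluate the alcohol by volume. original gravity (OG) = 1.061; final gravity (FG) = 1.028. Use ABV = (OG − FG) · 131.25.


ABV = (1.061 − 1.028) · 131.25

4.3312 % ABV


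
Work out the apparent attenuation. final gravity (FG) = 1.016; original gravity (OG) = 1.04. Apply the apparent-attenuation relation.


AA = (OG − FG)/(OG − 1) · 100
AA = (1.04 − 1.016)/(1.04 − 1) · 100

60.0000 %


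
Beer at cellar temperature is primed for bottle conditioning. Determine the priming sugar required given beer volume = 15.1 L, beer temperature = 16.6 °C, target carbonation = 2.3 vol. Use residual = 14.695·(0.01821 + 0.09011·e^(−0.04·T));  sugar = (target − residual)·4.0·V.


residual = 14.695·(0.01821 + 0.09011·e^(−0.04·16.6)) = 0.9493
sugar = (2.3 − 0.9493)·4.0·15.1

81.5846 g


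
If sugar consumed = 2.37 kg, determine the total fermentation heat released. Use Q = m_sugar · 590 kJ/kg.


Q = 2.37 · 590

1398.3000 kJ


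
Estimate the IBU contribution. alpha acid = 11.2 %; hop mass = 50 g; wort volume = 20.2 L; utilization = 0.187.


IBU = (α/100)·mass·U·1000 / V
IBU = (11.2/100)·50·0.187·1000 / 20.2

51.8416 IBU


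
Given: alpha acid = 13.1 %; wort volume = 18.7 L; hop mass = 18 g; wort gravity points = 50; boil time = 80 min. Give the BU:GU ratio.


U = 1.65·0.000125^(GP/1000)·(1−e^(−0.04t))/4.15;  IBU = (α/100)·m·U·1000/V;  BU:GU = IBU/GP
U = 1.65·0.000125^(50/1000)·(1−e^(−0.04·80))/4.15 = 0.2433
IBU = (13.1/100)·18·0.2433·1000/18.7 = 30.6838
BU:GU = 30.6838/50

0.6137


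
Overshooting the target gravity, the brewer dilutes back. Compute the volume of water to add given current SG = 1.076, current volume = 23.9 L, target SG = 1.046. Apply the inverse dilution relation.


V_water = V·((SG_curr − 1)/(SG_target − 1) − 1)
V_water = 23.9·((1.076 − 1)/(1.046 − 1) − 1)

15.5870 L


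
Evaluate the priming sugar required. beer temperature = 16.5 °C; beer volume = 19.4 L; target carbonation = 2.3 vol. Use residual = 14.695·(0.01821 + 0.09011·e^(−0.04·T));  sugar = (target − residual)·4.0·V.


residual = 14.695·(0.01821 + 0.09011·e^(−0.04·16.5)) = 0.9520
sugar = (2.3 − 0.9520)·4.0·19.4

104.6053 g


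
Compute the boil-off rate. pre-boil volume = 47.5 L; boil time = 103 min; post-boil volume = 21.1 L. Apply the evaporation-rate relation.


rate = (V_pre − V_post) / (t_min/60)
rate = (47.5 − 21.1) / (103/60)

15.3786 L/hr


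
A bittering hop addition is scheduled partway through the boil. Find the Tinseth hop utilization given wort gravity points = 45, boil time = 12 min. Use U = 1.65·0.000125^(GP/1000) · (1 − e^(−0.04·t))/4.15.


bigness = 1.65·0.000125^(45/1000) = 1.1011
boil_factor = (1 − e^(−0.04·12))/4.15 = 0.0919
U = 1.1011 · 0.0919

0.1012


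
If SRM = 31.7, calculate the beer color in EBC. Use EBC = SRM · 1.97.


EBC = 31.7 · 1.97

62.4490 EBC


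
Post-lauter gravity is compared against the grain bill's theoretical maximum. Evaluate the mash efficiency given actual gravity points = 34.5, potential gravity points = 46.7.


efficiency = actual / potential × 100
efficiency = 34.5 / 46.7 × 100

73.8758 %


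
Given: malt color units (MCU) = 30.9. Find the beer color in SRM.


SRM = 1.4922 · MCU^0.6859
SRM = 1.4922 · 30.9^0.6859

15.6960 SRM


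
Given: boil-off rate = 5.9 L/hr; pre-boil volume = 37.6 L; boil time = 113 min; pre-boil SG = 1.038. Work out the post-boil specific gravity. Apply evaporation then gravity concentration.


V_post = V_pre − rate·(t/60);  SG_post = 1 + (SG_pre−1)·V_pre/V_post
V_post = 37.6 − 5.9·(113/60) = 26.4883
SG_post = 1 + (1.038 − 1)·37.6/26.4883

1.0539


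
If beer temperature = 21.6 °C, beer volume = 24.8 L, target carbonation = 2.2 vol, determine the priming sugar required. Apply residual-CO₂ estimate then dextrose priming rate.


residual = 14.695·(0.01821 + 0.09011·e^(−0.04·T));  sugar = (target − residual)·4.0·V
residual = 14.695·(0.01821 + 0.09011·e^(−0.04·21.6)) = 0.8257
sugar = (2.2 − 0.8257)·4.0·24.8

136.3309 g


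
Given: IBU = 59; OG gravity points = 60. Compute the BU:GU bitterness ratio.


BU:GU = IBU / OG_points
BU:GU = 59 / 60

0.9833


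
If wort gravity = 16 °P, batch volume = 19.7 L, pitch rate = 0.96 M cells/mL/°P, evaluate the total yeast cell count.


cells (billions) = rate · V_L · °P
cells = 0.96 · 19.7 · 16

302.5920 billion cells


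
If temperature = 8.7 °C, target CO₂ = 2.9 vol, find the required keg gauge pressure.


psi = vols/(0.01821 + 0.09011·e^(−0.04·T)) − 14.695
psi = 2.9/(0.01821 + 0.09011·e^(−0.04·8.7)) − 14.695

20.7415 psi


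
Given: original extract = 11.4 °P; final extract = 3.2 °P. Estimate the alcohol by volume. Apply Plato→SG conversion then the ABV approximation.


SG = 259/(259 − P);  ABV = (OG − FG)·131.25
OG = 259/(259 − 11.4) = 1.0460
FG = 259/(259 − 3.2) = 1.0125
ABV = (1.0460 − 1.0125)·131.25

4.4011 % ABV


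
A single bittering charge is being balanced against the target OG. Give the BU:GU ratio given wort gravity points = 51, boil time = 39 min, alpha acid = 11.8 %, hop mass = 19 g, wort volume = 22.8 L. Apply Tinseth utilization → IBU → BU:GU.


U = 1.65·0.000125^(GP/1000)·(1−e^(−0.04t))/4.15;  IBU = (α/100)·m·U·1000/V;  BU:GU = IBU/GP
U = 1.65·0.000125^(51/1000)·(1−e^(−0.04·39))/4.15 = 0.1986
IBU = (11.8/100)·19·0.1986·1000/22.8 = 19.5268
BU:GU = 19.5268/51

0.3829


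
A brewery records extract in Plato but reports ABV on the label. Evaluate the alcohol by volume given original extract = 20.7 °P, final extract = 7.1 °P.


SG = 259/(259 − P);  ABV = (OG − FG)·131.25
OG = 259/(259 − 20.7) = 1.0869
FG = 259/(259 − 7.1) = 1.0282
ABV = (1.0869 − 1.0282)·131.25

7.7017 % ABV


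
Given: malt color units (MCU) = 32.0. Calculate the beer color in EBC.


SRM = 1.4922·MCU^0.6859;  EBC = SRM·1.97
SRM = 1.4922·32.0^0.6859 = 16.0772
EBC = 16.0772·1.97

31.6720 EBC


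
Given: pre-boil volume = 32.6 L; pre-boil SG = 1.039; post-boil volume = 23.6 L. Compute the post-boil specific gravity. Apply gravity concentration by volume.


SG_post = 1 + (SG_pre − 1)·V_pre/V_post
pts_pre = (1.039 − 1)·1000 = 39.0000
pts_post = 39.0000·32.6/23.6 = 53.8729
SG_post = 1 + 53.8729/1000

1.0539


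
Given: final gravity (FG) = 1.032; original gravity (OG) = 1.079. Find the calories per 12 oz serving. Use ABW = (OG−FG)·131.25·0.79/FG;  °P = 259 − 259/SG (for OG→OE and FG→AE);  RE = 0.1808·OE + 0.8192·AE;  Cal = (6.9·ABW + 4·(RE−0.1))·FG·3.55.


ABW = (1.079 − 1.032)·131.25·0.79/1.032 = 4.7222
OE = 259 − 259/1.079 = 18.9629 °P
AE = 259 − 259/1.032 = 8.0310 °P
RE = 0.1808·18.9629 + 0.8192·8.0310 = 10.0075 °P
Cal = (6.9·4.7222 + 4·(10.0075−0.1))·1.032·3.55

264.5602 kcal


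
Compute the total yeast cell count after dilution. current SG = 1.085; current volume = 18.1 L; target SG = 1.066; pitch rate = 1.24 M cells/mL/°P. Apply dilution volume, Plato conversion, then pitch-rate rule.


V_w = V·((SG_c−1)/(SG_t−1)−1);  °P = 259 − 259/SG_t;  cells = rate·(V+V_w)·°P
V_w = 18.1·((1.085−1)/(1.066−1)−1) = 5.2106
V_final = 18.1 + 5.2106 = 23.3106
°P = 259 − 259/1.066 = 16.0356
cells = 1.24·23.3106·16.0356

463.5128 billion cells


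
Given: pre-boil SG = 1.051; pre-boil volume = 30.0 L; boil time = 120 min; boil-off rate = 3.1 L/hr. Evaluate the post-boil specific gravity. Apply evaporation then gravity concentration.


V_post = V_pre − rate·(t/60);  SG_post = 1 + (SG_pre−1)·V_pre/V_post
V_post = 30.0 − 3.1·(120/60) = 23.8000
SG_post = 1 + (1.051 − 1)·30.0/23.8000

1.0643


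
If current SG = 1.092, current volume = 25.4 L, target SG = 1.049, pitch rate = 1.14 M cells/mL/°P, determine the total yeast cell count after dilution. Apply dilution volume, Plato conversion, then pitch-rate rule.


V_w = V·((SG_c−1)/(SG_t−1)−1);  °P = 259 − 259/SG_t;  cells = rate·(V+V_w)·°P
V_w = 25.4·((1.092−1)/(1.049−1)−1) = 22.2898
V_final = 25.4 + 22.2898 = 47.6898
°P = 259 − 259/1.049 = 12.0982
cells = 1.14·47.6898·12.0982

657.7346 billion cells


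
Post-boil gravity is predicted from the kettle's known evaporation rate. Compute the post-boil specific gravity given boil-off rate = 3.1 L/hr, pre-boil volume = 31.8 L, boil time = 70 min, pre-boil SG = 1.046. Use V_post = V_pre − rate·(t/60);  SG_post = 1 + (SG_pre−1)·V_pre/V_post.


V_post = 31.8 − 3.1·(70/60) = 28.1833
SG_post = 1 + (1.046 − 1)·31.8/28.1833

1.0519


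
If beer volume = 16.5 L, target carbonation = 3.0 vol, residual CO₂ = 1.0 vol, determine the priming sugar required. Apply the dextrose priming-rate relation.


sugar = (target − residual)·4.0·V
sugar = (3.0 − 1.0)·4.0·16.5

132.0000 g


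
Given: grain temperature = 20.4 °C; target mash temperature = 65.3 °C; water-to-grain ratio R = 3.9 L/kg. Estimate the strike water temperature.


T_strike = (0.41/R)·(T_mash − T_grain) + T_mash
T_strike = (0.41/3.9)·(65.3 − 20.4) + 65.3

70.0203 °C


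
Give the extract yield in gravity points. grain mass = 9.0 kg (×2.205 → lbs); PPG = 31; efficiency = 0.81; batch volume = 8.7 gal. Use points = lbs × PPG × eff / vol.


lbs = 9.0 × 2.205 = 19.8450
points = 19.8450 × 31 × 0.81 / 8.7

57.2768 points


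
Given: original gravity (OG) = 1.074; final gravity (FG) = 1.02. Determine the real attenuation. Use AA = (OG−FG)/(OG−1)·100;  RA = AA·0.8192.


AA = (1.074 − 1.02)/(1.074 − 1)·100 = 72.9730
RA = 72.9730·0.8192

59.7795 %


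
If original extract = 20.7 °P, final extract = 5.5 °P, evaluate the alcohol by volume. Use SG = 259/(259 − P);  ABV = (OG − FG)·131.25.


OG = 259/(259 − 20.7) = 1.0869
FG = 259/(259 − 5.5) = 1.0217
ABV = (1.0869 − 1.0217)·131.25

8.5534 % ABV


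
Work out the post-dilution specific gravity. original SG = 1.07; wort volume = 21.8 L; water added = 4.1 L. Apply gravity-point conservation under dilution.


SG_new = 1 + (SG_old − 1)·V_old/(V_old + V_water)
pts = (1.07 − 1)·1000·21.8/(21.8 + 4.1) = 58.9189
SG_new = 1 + 58.9189/1000

1.0589


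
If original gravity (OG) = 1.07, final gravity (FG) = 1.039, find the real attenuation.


AA = (OG−FG)/(OG−1)·100;  RA = AA·0.8192
AA = (1.07 − 1.039)/(1.07 − 1)·100 = 44.2857
RA = 44.2857·0.8192

36.2789 %


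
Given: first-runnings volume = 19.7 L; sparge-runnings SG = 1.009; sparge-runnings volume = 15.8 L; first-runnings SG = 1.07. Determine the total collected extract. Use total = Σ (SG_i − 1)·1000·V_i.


first = (1.07 − 1)·1000·19.7 = 1379.0000
sparge = (1.009 − 1)·1000·15.8 = 142.2000
total = 1379.0000 + 142.2000

1521.2000 gravity·L


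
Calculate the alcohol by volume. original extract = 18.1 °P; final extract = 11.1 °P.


SG = 259/(259 − P);  ABV = (OG − FG)·131.25
OG = 259/(259 − 18.1) = 1.0751
FG = 259/(259 − 11.1) = 1.0448
ABV = (1.0751 − 1.0448)·131.25

3.9846 % ABV


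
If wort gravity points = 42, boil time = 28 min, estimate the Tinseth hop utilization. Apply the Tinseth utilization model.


U = 1.65·0.000125^(GP/1000) · (1 − e^(−0.04·t))/4.15
bigness = 1.65·0.000125^(42/1000) = 1.1312
boil_factor = (1 − e^(−0.04·28))/4.15 = 0.1623
U = 1.1312 · 0.1623

0.1836


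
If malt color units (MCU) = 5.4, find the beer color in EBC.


SRM = 1.4922·MCU^0.6859;  EBC = SRM·1.97
SRM = 1.4922·5.4^0.6859 = 4.7443
EBC = 4.7443·1.97

9.3464 EBC


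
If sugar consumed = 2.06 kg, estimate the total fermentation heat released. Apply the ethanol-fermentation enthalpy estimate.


Q = m_sugar · 590 kJ/kg
Q = 2.06 · 590

1215.4000 kJ


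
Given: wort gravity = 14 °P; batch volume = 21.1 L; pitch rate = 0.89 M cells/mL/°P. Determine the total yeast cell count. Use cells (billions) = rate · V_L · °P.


cells = 0.89 · 21.1 · 14

262.9060 billion cells


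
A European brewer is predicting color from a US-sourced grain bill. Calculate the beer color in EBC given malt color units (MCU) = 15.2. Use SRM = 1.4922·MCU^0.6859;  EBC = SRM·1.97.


SRM = 1.4922·15.2^0.6859 = 9.6484
EBC = 9.6484·1.97

19.0073 EBC


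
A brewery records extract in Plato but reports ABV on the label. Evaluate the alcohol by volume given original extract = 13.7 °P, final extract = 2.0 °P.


SG = 259/(259 − P);  ABV = (OG − FG)·131.25
OG = 259/(259 − 13.7) = 1.0558
FG = 259/(259 − 2.0) = 1.0078
ABV = (1.0558 − 1.0078)·131.25

6.3089 % ABV


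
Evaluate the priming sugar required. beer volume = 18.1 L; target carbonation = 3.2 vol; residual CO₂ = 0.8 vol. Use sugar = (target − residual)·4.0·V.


sugar = (3.2 − 0.8)·4.0·18.1

173.7600 g


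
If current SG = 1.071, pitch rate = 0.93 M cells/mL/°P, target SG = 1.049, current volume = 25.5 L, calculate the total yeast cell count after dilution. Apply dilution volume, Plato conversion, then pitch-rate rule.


V_w = V·((SG_c−1)/(SG_t−1)−1);  °P = 259 − 259/SG_t;  cells = rate·(V+V_w)·°P
V_w = 25.5·((1.071−1)/(1.049−1)−1) = 11.4490
V_final = 25.5 + 11.4490 = 36.9490
°P = 259 − 259/1.049 = 12.0982
cells = 0.93·36.9490·12.0982

415.7246 billion cells


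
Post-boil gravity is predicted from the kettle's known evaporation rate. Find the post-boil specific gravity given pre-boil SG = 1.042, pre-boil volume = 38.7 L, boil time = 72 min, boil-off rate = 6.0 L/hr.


V_post = V_pre − rate·(t/60);  SG_post = 1 + (SG_pre−1)·V_pre/V_post
V_post = 38.7 − 6.0·(72/60) = 31.5000
SG_post = 1 + (1.042 − 1)·38.7/31.5000

1.0516


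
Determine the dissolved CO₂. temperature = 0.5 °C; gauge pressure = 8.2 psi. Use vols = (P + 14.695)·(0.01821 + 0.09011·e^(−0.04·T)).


vols = (8.2 + 14.695)·(0.01821 + 0.09011·e^(−0.04·0.5))

2.4391 volumes


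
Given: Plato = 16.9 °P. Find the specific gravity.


SG = 259/(259 − P)
SG = 259/(259 − 16.9)

1.0698


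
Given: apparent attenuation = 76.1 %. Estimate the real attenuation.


RA = AA · 0.8192
RA = 76.1 · 0.8192

62.3411 %


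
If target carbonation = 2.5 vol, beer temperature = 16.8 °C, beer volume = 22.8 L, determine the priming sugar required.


residual = 14.695·(0.01821 + 0.09011·e^(−0.04·T));  sugar = (target − residual)·4.0·V
residual = 14.695·(0.01821 + 0.09011·e^(−0.04·16.8)) = 0.9438
sugar = (2.5 − 0.9438)·4.0·22.8

141.9228 g


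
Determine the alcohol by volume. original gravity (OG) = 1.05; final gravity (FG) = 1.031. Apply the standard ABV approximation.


ABV = (OG − FG) · 131.25
ABV = (1.05 − 1.031) · 131.25

2.4938 % ABV


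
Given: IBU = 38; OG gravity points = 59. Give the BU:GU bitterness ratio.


BU:GU = IBU / OG_points
BU:GU = 38 / 59

0.6441


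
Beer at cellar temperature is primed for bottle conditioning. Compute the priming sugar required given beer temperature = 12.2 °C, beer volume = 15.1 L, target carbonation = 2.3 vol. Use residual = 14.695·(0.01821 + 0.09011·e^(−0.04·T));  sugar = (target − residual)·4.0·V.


residual = 14.695·(0.01821 + 0.09011·e^(−0.04·12.2)) = 1.0804
sugar = (2.3 − 1.0804)·4.0·15.1

73.6615 g


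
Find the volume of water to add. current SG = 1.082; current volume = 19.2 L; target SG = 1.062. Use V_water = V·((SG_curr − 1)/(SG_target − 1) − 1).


V_water = 19.2·((1.082 − 1)/(1.062 − 1) − 1)

6.1935 L


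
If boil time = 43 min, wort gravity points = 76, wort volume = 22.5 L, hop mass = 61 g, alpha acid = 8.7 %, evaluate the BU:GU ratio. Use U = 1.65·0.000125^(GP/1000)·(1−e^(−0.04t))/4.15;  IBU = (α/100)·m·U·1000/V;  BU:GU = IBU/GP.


U = 1.65·0.000125^(76/1000)·(1−e^(−0.04·43))/4.15 = 0.1649
IBU = (8.7/100)·61·0.1649·1000/22.5 = 38.8844
BU:GU = 38.8844/76

0.5116


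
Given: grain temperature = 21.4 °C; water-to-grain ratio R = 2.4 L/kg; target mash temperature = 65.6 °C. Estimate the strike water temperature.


T_strike = (0.41/R)·(T_mash − T_grain) + T_mash
T_strike = (0.41/2.4)·(65.6 − 21.4) + 65.6

73.1508 °C


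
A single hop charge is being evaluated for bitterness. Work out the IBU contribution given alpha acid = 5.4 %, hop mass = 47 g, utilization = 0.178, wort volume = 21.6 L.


IBU = (α/100)·mass·U·1000 / V
IBU = (5.4/100)·47·0.178·1000 / 21.6

20.9150 IBU


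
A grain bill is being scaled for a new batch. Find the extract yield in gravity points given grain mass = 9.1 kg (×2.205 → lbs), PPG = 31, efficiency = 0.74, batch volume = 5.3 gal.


points = lbs × PPG × eff / vol
lbs = 9.1 × 2.205 = 20.0655
points = 20.0655 × 31 × 0.74 / 5.3

86.8495 points


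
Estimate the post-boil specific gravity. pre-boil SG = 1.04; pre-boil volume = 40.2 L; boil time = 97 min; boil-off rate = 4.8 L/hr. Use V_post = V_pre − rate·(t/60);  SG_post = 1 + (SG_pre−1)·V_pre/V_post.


V_post = 40.2 − 4.8·(97/60) = 32.4400
SG_post = 1 + (1.04 − 1)·40.2/32.4400

1.0496


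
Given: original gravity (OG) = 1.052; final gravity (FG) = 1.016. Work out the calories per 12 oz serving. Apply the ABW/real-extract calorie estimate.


ABW = (OG−FG)·131.25·0.79/FG;  °P = 259 − 259/SG (for OG→OE and FG→AE);  RE = 0.1808·OE + 0.8192·AE;  Cal = (6.9·ABW + 4·(RE−0.1))·FG·3.55
ABW = (1.052 − 1.016)·131.25·0.79/1.016 = 3.6740
OE = 259 − 259/1.052 = 12.8023 °P
AE = 259 − 259/1.016 = 4.0787 °P
RE = 0.1808·12.8023 + 0.8192·4.0787 = 5.6560 °P
Cal = (6.9·3.6740 + 4·(5.6560−0.1))·1.016·3.55

171.5906 kcal


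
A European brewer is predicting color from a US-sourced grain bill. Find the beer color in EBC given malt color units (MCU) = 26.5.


SRM = 1.4922·MCU^0.6859;  EBC = SRM·1.97
SRM = 1.4922·26.5^0.6859 = 14.1264
EBC = 14.1264·1.97

27.8290 EBC


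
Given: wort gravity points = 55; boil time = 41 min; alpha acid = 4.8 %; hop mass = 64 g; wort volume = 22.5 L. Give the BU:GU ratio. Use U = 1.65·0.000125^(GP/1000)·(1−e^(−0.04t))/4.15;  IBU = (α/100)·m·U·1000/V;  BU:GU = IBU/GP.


U = 1.65·0.000125^(55/1000)·(1−e^(−0.04·41))/4.15 = 0.1955
IBU = (4.8/100)·64·0.1955·1000/22.5 = 26.6901
BU:GU = 26.6901/55

0.4853


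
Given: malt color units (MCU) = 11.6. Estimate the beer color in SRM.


SRM = 1.4922 · MCU^0.6859
SRM = 1.4922 · 11.6^0.6859

8.0157 SRM


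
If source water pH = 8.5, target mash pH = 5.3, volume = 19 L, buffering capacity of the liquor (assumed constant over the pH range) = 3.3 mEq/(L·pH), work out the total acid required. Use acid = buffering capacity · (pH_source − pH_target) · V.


acid = 3.3 · (8.5 − 5.3) · 19

200.6400 mEq


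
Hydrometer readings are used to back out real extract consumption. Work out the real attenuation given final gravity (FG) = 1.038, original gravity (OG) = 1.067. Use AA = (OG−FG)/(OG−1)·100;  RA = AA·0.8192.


AA = (1.067 − 1.038)/(1.067 − 1)·100 = 43.2836
RA = 43.2836·0.8192

35.4579 %


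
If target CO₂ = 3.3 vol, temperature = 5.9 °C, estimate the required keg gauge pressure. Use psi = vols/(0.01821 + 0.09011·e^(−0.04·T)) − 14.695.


psi = 3.3/(0.01821 + 0.09011·e^(−0.04·5.9)) − 14.695

22.2272 psi


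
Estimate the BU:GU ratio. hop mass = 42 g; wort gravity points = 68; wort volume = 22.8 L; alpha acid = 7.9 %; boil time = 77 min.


U = 1.65·0.000125^(GP/1000)·(1−e^(−0.04t))/4.15;  IBU = (α/100)·m·U·1000/V;  BU:GU = IBU/GP
U = 1.65·0.000125^(68/1000)·(1−e^(−0.04·77))/4.15 = 0.2059
IBU = (7.9/100)·42·0.2059·1000/22.8 = 29.9595
BU:GU = 29.9595/68

0.4406


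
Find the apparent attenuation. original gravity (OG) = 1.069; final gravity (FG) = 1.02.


AA = (OG − FG)/(OG − 1) · 100
AA = (1.069 − 1.02)/(1.069 − 1) · 100

71.0145 %


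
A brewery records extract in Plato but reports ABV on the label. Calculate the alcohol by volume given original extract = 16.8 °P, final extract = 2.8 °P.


SG = 259/(259 − P);  ABV = (OG − FG)·131.25
OG = 259/(259 − 16.8) = 1.0694
FG = 259/(259 − 2.8) = 1.0109
ABV = (1.0694 − 1.0109)·131.25

7.6696 % ABV


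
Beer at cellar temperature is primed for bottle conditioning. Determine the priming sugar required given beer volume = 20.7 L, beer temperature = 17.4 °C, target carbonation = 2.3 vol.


residual = 14.695·(0.01821 + 0.09011·e^(−0.04·T));  sugar = (target − residual)·4.0·V
residual = 14.695·(0.01821 + 0.09011·e^(−0.04·17.4)) = 0.9278
sugar = (2.3 − 0.9278)·4.0·20.7

113.6187 g


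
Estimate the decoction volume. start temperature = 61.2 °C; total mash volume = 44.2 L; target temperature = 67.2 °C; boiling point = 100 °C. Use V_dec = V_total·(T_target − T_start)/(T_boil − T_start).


V_dec = 44.2·(67.2 − 61.2)/(100 − 61.2)

6.8351 L


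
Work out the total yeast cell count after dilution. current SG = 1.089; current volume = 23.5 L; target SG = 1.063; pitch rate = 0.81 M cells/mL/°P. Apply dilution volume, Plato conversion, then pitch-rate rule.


V_w = V·((SG_c−1)/(SG_t−1)−1);  °P = 259 − 259/SG_t;  cells = rate·(V+V_w)·°P
V_w = 23.5·((1.089−1)/(1.063−1)−1) = 9.6984
V_final = 23.5 + 9.6984 = 33.1984
°P = 259 − 259/1.063 = 15.3500
cells = 0.81·33.1984·15.3500

412.7712 billion cells


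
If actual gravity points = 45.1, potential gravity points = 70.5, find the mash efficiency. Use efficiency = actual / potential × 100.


efficiency = 45.1 / 70.5 × 100

63.9716 %


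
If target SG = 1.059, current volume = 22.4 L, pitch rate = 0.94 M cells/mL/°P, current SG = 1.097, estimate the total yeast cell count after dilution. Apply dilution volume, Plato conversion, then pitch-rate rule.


V_w = V·((SG_c−1)/(SG_t−1)−1);  °P = 259 − 259/SG_t;  cells = rate·(V+V_w)·°P
V_w = 22.4·((1.097−1)/(1.059−1)−1) = 14.4271
V_final = 22.4 + 14.4271 = 36.8271
°P = 259 − 259/1.059 = 14.4297
cells = 0.94·36.8271·14.4297

499.5183 billion cells


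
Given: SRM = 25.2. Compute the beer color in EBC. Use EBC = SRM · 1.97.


EBC = 25.2 · 1.97

49.6440 EBC


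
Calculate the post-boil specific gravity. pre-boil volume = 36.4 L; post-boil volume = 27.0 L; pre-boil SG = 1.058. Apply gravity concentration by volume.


SG_post = 1 + (SG_pre − 1)·V_pre/V_post
pts_pre = (1.058 − 1)·1000 = 58.0000
pts_post = 58.0000·36.4/27.0 = 78.1926
SG_post = 1 + 78.1926/1000

1.0782


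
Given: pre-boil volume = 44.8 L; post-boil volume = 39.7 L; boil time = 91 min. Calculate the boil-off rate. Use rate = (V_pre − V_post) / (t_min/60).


rate = (44.8 − 39.7) / (91/60)

3.3626 L/hr


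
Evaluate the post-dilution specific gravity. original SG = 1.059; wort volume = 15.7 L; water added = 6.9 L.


SG_new = 1 + (SG_old − 1)·V_old/(V_old + V_water)
pts = (1.059 − 1)·1000·15.7/(15.7 + 6.9) = 40.9867
SG_new = 1 + 40.9867/1000

1.0410


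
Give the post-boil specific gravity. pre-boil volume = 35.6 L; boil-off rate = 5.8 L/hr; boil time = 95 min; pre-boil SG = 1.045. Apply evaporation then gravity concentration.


V_post = V_pre − rate·(t/60);  SG_post = 1 + (SG_pre−1)·V_pre/V_post
V_post = 35.6 − 5.8·(95/60) = 26.4167
SG_post = 1 + (1.045 − 1)·35.6/26.4167

1.0606


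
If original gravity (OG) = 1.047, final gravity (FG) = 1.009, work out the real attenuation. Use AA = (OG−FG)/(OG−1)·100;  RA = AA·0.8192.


AA = (1.047 − 1.009)/(1.047 − 1)·100 = 80.8511
RA = 80.8511·0.8192

66.2332 %


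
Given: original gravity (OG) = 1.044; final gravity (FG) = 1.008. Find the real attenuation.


AA = (OG−FG)/(OG−1)·100;  RA = AA·0.8192
AA = (1.044 − 1.008)/(1.044 − 1)·100 = 81.8182
RA = 81.8182·0.8192

67.0255 %


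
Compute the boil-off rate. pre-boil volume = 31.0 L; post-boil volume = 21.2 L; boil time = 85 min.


rate = (V_pre − V_post) / (t_min/60)
rate = (31.0 − 21.2) / (85/60)

6.9176 L/hr


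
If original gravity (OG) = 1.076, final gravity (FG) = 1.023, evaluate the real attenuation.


AA = (OG−FG)/(OG−1)·100;  RA = AA·0.8192
AA = (1.076 − 1.023)/(1.076 − 1)·100 = 69.7368
RA = 69.7368·0.8192

57.1284 %


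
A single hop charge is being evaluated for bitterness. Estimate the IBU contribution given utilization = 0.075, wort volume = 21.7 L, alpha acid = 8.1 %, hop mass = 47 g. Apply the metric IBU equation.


IBU = (α/100)·mass·U·1000 / V
IBU = (8.1/100)·47·0.075·1000 / 21.7

13.1578 IBU


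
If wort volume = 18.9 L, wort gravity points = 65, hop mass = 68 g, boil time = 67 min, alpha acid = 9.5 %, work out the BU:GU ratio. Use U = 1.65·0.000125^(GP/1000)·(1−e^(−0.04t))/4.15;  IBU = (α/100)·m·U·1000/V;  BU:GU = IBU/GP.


U = 1.65·0.000125^(65/1000)·(1−e^(−0.04·67))/4.15 = 0.2065
IBU = (9.5/100)·68·0.2065·1000/18.9 = 70.5763
BU:GU = 70.5763/65

1.0858


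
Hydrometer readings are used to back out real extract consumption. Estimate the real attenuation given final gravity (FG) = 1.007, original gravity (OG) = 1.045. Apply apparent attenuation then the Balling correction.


AA = (OG−FG)/(OG−1)·100;  RA = AA·0.8192
AA = (1.045 − 1.007)/(1.045 − 1)·100 = 84.4444
RA = 84.4444·0.8192

69.1769 %


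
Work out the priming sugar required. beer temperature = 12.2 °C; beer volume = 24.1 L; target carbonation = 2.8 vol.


residual = 14.695·(0.01821 + 0.09011·e^(−0.04·T));  sugar = (target − residual)·4.0·V
residual = 14.695·(0.01821 + 0.09011·e^(−0.04·12.2)) = 1.0804
sugar = (2.8 − 1.0804)·4.0·24.1

165.7656 g


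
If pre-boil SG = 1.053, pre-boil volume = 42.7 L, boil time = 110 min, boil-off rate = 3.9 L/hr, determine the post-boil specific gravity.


V_post = V_pre − rate·(t/60);  SG_post = 1 + (SG_pre−1)·V_pre/V_post
V_post = 42.7 − 3.9·(110/60) = 35.5500
SG_post = 1 + (1.053 − 1)·42.7/35.5500

1.0637


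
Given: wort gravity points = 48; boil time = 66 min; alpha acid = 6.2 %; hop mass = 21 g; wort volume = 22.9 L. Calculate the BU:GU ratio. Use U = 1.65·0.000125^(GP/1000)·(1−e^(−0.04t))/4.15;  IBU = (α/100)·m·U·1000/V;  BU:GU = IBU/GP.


U = 1.65·0.000125^(48/1000)·(1−e^(−0.04·66))/4.15 = 0.2398
IBU = (6.2/100)·21·0.2398·1000/22.9 = 13.6367
BU:GU = 13.6367/48

0.2841
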